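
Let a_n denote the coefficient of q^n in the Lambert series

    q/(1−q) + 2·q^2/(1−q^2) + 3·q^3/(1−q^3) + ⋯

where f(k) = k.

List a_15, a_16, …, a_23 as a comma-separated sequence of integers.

n=15: 1·15 3·5 5·3 15·1  f→[1+3+5+15]=24
n=16: 16·1 8·2 4·4 2·8 1·16  f→[16+8+4+2+1]=31
[q^17] f(17)=17,f(1)=1 ⇒ 18
q^18  k|18↦f(k): 1:1 2:2 3:3 6:6 9:9 18:18  a_18=39
q^19  k|19↦f(k): 19:19 1:1  a_19=20
n=20: 20·1 10·2 5·4 4·5 2·10 1·20  f→[20+10+5+4+2+1]=42
n=21: 21·1 7·3 3·7 1·21  f→[21+7+3+1]=32
q^22  k|22↦f(k): 1:1 2:2 11:11 22:22  a_22=36
n=23: 23·1 1·23  f→[23+1]=24

24, 31, 18, 39, 20, 42, 32, 36, 24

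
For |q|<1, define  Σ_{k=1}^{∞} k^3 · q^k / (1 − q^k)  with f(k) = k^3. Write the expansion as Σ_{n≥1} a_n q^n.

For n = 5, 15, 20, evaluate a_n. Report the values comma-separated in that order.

126, 3528, 9198

n=5: 5·1 1·5  f→[125+1]=126
d|15:{1,3,5,15}  Σf=1+27+125+3375=3528
n=20: 1·20 2·10 4·5 5·4 10·2 20·1  f→[1+8+64+125+1000+8000]=9198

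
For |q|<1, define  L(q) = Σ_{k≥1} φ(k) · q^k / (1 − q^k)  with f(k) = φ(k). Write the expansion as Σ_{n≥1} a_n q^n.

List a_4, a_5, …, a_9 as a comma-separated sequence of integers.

q^4  k|4↦φ(k): 1:1 2:1 4:2  a_4=4
q^5  k|5↦φ(k): 1:1 5:4  a_5=5
q^6  k|6↦φ(k): 6:2 3:2 2:1 1:1  a_6=6
q^7  k|7↦φ(k): 7:6 1:1  a_7=7
n=8: 1·8 2·4 4·2 8·1  φ→[1+1+2+4]=8
d|9:{1,3,9}  Σφ=1+2+6=9

4, 5, 6, 7, 8, 9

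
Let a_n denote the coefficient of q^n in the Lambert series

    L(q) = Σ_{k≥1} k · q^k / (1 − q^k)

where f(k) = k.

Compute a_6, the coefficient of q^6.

a_6 = 12

d|6:{1,2,3,6}  Σf=1+2+3+6=12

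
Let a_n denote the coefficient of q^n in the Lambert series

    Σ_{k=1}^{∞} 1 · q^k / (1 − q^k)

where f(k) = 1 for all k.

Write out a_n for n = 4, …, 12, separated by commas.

d|4:{4,2,1}  Σf=1+1+1=3
q^5  k|5↦f(k): 1:1 5:1  a_5=2
q^6  k|6↦f(k): 1:1 2:1 3:1 6:1  a_6=4
q^7  k|7↦f(k): 1:1 7:1  a_7=2
n=8: 8·1 4·2 2·4 1·8  f→[1+1+1+1]=4
n=9: 1·9 3·3 9·1  f→[1+1+1]=3
d|10:{1,2,5,10}  Σf=1+1+1+1=4
d|11:{1,11}  Σf=1+1=2
d|12:{12,6,4,3,2,1}  Σf=1+1+1+1+1+1=6

3, 2, 4, 2, 4, 3, 4, 2, 6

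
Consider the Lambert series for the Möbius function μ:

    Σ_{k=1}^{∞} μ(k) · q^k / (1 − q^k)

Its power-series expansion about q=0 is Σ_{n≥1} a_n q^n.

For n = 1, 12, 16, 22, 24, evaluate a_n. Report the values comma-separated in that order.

1, 0, 0, 0, 0

[q^1] μ(1)=1 ⇒ 1
n=12: 1·12 2·6 3·4 4·3 6·2 12·1  μ→[1+(-1)+(-1)+0+1+0]=0
d|16:{1,2,4,8,16}  Σμ=1+(-1)+0+0+0=0
d|22:{22,11,2,1}  Σμ=1+(-1)+(-1)+1=0
d|24:{1,2,3,4,6,8,12,24}  Σμ=1+(-1)+(-1)+0+1+0+0+0=0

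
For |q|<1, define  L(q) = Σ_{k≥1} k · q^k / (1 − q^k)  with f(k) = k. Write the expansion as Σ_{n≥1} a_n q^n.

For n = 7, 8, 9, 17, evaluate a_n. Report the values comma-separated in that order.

8, 15, 13, 18

[q^7] f(7)=7,f(1)=1 ⇒ 8
q^8  k|8↦f(k): 8:8 4:4 2:2 1:1  a_8=15
[q^9] f(1)=1,f(3)=3,f(9)=9 ⇒ 13
[q^17] f(1)=1,f(17)=17 ⇒ 18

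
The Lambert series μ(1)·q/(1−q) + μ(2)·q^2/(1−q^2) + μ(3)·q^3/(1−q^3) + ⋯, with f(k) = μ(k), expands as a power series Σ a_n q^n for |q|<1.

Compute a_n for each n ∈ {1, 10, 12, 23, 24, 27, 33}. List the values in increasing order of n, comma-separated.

1, 0, 0, 0, 0, 0, 0

n=1: 1·1  μ→[1]=1
[q^10] μ(1)=1,μ(2)=-1,μ(5)=-1,μ(10)=1 ⇒ 0
q^12  k|12↦μ(k): 1:1 2:-1 3:-1 4:0 6:1 12:0  a_12=0
[q^23] μ(1)=1,μ(23)=-1 ⇒ 0
q^24  k|24↦μ(k): 1:1 2:-1 3:-1 4:0 6:1 8:0 12:0 24:0  a_24=0
q^27  k|27↦μ(k): 27:0 9:0 3:-1 1:1  a_27=0
d|33:{33,11,3,1}  Σμ=1+(-1)+(-1)+1=0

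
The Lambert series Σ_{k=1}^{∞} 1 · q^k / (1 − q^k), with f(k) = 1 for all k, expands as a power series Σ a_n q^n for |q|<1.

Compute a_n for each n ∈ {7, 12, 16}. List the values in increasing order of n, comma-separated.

n=7: 1·7 7·1  f→[1+1]=2
n=12: 1·12 2·6 3·4 4·3 6·2 12·1  f→[1+1+1+1+1+1]=6
d|16:{16,8,4,2,1}  Σf=1+1+1+1+1=5

2, 6, 5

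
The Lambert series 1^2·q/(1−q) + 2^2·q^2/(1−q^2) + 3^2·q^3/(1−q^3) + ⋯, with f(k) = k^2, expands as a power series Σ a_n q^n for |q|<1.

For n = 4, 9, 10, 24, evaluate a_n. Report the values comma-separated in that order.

n=4: 1·4 2·2 4·1  f→[1+4+16]=21
q^9  k|9↦f(k): 9:81 3:9 1:1  a_9=91
n=10: 10·1 5·2 2·5 1·10  f→[100+25+4+1]=130
d|24:{24,12,8,6,4,3,2,1}  Σf=576+144+64+36+16+9+4+1=850

21, 91, 130, 850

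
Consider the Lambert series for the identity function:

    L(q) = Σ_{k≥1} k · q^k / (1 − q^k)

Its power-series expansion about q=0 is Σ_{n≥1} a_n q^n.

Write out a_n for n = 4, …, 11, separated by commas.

[q^4] f(1)=1,f(2)=2,f(4)=4 ⇒ 7
n=5: 1·5 5·1  f→[1+5]=6
q^6  k|6↦f(k): 1:1 2:2 3:3 6:6  a_6=12
[q^7] f(1)=1,f(7)=7 ⇒ 8
d|8:{1,2,4,8}  Σf=1+2+4+8=15
q^9  k|9↦f(k): 1:1 3:3 9:9  a_9=13
[q^10] f(1)=1,f(2)=2,f(5)=5,f(10)=10 ⇒ 18
n=11: 11·1 1·11  f→[11+1]=12

7, 6, 12, 8, 15, 13, 18, 12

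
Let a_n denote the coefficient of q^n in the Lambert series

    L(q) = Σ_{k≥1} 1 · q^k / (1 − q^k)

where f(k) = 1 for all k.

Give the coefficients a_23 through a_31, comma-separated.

2, 8, 3, 4, 4, 6, 2, 8, 2

q^23  k|23↦f(k): 1:1 23:1  a_23=2
d|24:{24,12,8,6,4,3,2,1}  Σf=1+1+1+1+1+1+1+1=8
[q^25] f(25)=1,f(5)=1,f(1)=1 ⇒ 3
[q^26] f(1)=1,f(2)=1,f(13)=1,f(26)=1 ⇒ 4
n=27: 1·27 3·9 9·3 27·1  f→[1+1+1+1]=4
q^28  k|28↦f(k): 1:1 2:1 4:1 7:1 14:1 28:1  a_28=6
n=29: 1·29 29·1  f→[1+1]=2
n=30: 1·30 2·15 3·10 5·6 6·5 10·3 15·2 30·1  f→[1+1+1+1+1+1+1+1]=8
[q^31] f(31)=1,f(1)=1 ⇒ 2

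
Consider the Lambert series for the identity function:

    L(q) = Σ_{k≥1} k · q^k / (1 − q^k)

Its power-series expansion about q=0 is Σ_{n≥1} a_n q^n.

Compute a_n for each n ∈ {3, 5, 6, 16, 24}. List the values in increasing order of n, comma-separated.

q^3  k|3↦f(k): 1:1 3:3  a_3=4
q^5  k|5↦f(k): 1:1 5:5  a_5=6
q^6  k|6↦f(k): 6:6 3:3 2:2 1:1  a_6=12
n=16: 1·16 2·8 4·4 8·2 16·1  f→[1+2+4+8+16]=31
q^24  k|24↦f(k): 1:1 2:2 3:3 4:4 6:6 8:8 12:12 24:24  a_24=60

4, 6, 12, 31, 60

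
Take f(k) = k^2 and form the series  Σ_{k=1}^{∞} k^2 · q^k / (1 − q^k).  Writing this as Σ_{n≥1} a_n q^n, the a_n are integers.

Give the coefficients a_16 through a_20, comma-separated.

q^16  k|16↦f(k): 16:256 8:64 4:16 2:4 1:1  a_16=341
[q^17] f(17)=289,f(1)=1 ⇒ 290
q^18  k|18↦f(k): 1:1 2:4 3:9 6:36 9:81 18:324  a_18=455
q^19  k|19↦f(k): 19:361 1:1  a_19=362
n=20: 20·1 10·2 5·4 4·5 2·10 1·20  f→[400+100+25+16+4+1]=546

341, 290, 455, 362, 546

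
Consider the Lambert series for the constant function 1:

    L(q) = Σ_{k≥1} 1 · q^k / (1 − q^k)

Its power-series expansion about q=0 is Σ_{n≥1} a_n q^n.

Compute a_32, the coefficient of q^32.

a_32 = 6

q^32  k|32↦f(k): 1:1 2:1 4:1 8:1 16:1 32:1  a_32=6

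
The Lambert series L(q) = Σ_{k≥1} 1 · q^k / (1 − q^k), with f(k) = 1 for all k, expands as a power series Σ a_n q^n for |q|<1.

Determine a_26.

a_26 = 4

[q^26] f(1)=1,f(2)=1,f(13)=1,f(26)=1 ⇒ 4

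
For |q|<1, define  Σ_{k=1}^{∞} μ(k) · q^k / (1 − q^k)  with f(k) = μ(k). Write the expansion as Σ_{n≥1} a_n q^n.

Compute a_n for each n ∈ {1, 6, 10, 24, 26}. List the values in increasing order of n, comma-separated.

[q^1] μ(1)=1 ⇒ 1
[q^6] μ(1)=1,μ(2)=-1,μ(3)=-1,μ(6)=1 ⇒ 0
q^10  k|10↦μ(k): 10:1 5:-1 2:-1 1:1  a_10=0
d|24:{24,12,8,6,4,3,2,1}  Σμ=0+0+0+1+0+(-1)+(-1)+1=0
n=26: 26·1 13·2 2·13 1·26  μ→[1+(-1)+(-1)+1]=0

1, 0, 0, 0, 0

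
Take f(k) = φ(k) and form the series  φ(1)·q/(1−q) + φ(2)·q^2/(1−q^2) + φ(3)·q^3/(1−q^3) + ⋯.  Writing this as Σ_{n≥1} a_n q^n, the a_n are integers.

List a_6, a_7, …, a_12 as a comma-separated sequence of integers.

n=6: 1·6 2·3 3·2 6·1  φ→[1+1+2+2]=6
n=7: 1·7 7·1  φ→[1+6]=7
n=8: 8·1 4·2 2·4 1·8  φ→[4+2+1+1]=8
n=9: 1·9 3·3 9·1  φ→[1+2+6]=9
[q^10] φ(10)=4,φ(5)=4,φ(2)=1,φ(1)=1 ⇒ 10
d|11:{1,11}  Σφ=1+10=11
[q^12] φ(12)=4,φ(6)=2,φ(4)=2,φ(3)=2,φ(2)=1,φ(1)=1 ⇒ 12

6, 7, 8, 9, 10, 11, 12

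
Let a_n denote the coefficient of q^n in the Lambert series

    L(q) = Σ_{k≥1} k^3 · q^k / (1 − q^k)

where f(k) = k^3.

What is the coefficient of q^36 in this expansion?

d|36:{1,2,3,4,6,9,12,18,36}  Σf=1+8+27+64+216+729+1728+5832+46656=55261

a_36 = 55261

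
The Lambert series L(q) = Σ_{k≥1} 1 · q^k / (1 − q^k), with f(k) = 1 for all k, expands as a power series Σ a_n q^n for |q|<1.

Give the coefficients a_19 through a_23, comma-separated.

[q^19] f(19)=1,f(1)=1 ⇒ 2
n=20: 1·20 2·10 4·5 5·4 10·2 20·1  f→[1+1+1+1+1+1]=6
[q^21] f(21)=1,f(7)=1,f(3)=1,f(1)=1 ⇒ 4
q^22  k|22↦f(k): 22:1 11:1 2:1 1:1  a_22=4
d|23:{1,23}  Σf=1+1=2

2, 6, 4, 4, 2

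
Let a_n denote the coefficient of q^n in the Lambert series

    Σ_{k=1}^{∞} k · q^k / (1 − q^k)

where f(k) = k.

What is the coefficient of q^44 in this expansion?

q^44  k|44↦f(k): 44:44 22:22 11:11 4:4 2:2 1:1  a_44=84

a_44 = 84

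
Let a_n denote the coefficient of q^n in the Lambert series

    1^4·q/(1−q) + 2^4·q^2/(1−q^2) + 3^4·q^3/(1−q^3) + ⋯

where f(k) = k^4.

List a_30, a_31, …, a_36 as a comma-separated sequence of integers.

q^30  k|30↦f(k): 1:1 2:16 3:81 5:625 6:1296 10:10000 15:50625 30:810000  a_30=872644
q^31  k|31↦f(k): 31:923521 1:1  a_31=923522
q^32  k|32↦f(k): 32:1048576 16:65536 8:4096 4:256 2:16 1:1  a_32=1118481
[q^33] f(33)=1185921,f(11)=14641,f(3)=81,f(1)=1 ⇒ 1200644
d|34:{1,2,17,34}  Σf=1+16+83521+1336336=1419874
n=35: 1·35 5·7 7·5 35·1  f→[1+625+2401+1500625]=1503652
[q^36] f(1)=1,f(2)=16,f(3)=81,f(4)=256,f(6)=1296,f(9)=6561,f(12)=20736,f(18)=104976,f(36)=1679616 ⇒ 1813539

872644, 923522, 1118481, 1200644, 1419874, 1503652, 1813539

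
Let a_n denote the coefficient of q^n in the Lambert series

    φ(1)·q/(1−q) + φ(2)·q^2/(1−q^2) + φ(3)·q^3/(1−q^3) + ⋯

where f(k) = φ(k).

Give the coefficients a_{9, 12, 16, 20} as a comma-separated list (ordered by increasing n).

d|9:{9,3,1}  Σφ=6+2+1=9
d|12:{12,6,4,3,2,1}  Σφ=4+2+2+2+1+1=12
d|16:{16,8,4,2,1}  Σφ=8+4+2+1+1=16
n=20: 1·20 2·10 4·5 5·4 10·2 20·1  φ→[1+1+2+4+4+8]=20

9, 12, 16, 20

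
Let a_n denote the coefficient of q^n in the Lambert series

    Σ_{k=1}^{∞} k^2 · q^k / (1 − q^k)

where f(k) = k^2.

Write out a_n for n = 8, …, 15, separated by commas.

85, 91, 130, 122, 210, 170, 250, 260

n=8: 8·1 4·2 2·4 1·8  f→[64+16+4+1]=85
d|9:{1,3,9}  Σf=1+9+81=91
q^10  k|10↦f(k): 10:100 5:25 2:4 1:1  a_10=130
d|11:{1,11}  Σf=1+121=122
n=12: 1·12 2·6 3·4 4·3 6·2 12·1  f→[1+4+9+16+36+144]=210
[q^13] f(13)=169,f(1)=1 ⇒ 170
[q^14] f(1)=1,f(2)=4,f(7)=49,f(14)=196 ⇒ 250
d|15:{1,3,5,15}  Σf=1+9+25+225=260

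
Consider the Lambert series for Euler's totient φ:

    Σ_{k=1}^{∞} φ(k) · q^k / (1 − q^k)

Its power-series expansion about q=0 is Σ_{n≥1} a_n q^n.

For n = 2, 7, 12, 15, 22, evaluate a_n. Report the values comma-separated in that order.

q^2  k|2↦φ(k): 2:1 1:1  a_2=2
[q^7] φ(1)=1,φ(7)=6 ⇒ 7
n=12: 12·1 6·2 4·3 3·4 2·6 1·12  φ→[4+2+2+2+1+1]=12
[q^15] φ(15)=8,φ(5)=4,φ(3)=2,φ(1)=1 ⇒ 15
q^22  k|22↦φ(k): 22:10 11:10 2:1 1:1  a_22=22

2, 7, 12, 15, 22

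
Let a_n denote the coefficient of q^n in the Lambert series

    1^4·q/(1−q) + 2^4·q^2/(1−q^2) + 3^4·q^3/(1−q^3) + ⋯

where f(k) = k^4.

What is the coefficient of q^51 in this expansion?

a_51 = 6848804

n=51: 1·51 3·17 17·3 51·1  f→[1+81+83521+6765201]=6848804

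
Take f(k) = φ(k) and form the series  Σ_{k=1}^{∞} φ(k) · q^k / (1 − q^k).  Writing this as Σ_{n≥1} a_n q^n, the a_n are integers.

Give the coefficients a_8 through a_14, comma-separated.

d|8:{1,2,4,8}  Σφ=1+1+2+4=8
n=9: 1·9 3·3 9·1  φ→[1+2+6]=9
[q^10] φ(10)=4,φ(5)=4,φ(2)=1,φ(1)=1 ⇒ 10
d|11:{1,11}  Σφ=1+10=11
[q^12] φ(1)=1,φ(2)=1,φ(3)=2,φ(4)=2,φ(6)=2,φ(12)=4 ⇒ 12
n=13: 1·13 13·1  φ→[1+12]=13
[q^14] φ(14)=6,φ(7)=6,φ(2)=1,φ(1)=1 ⇒ 14

8, 9, 10, 11, 12, 13, 14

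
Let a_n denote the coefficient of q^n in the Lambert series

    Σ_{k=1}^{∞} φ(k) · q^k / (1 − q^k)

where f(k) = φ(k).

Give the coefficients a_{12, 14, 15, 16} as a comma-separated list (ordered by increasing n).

q^12  k|12↦φ(k): 12:4 6:2 4:2 3:2 2:1 1:1  a_12=12
q^14  k|14↦φ(k): 1:1 2:1 7:6 14:6  a_14=14
d|15:{1,3,5,15}  Σφ=1+2+4+8=15
d|16:{16,8,4,2,1}  Σφ=8+4+2+1+1=16

12, 14, 15, 16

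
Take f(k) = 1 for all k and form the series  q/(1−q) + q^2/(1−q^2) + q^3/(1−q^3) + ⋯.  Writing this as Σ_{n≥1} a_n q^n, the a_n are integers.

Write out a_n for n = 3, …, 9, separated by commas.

q^3  k|3↦f(k): 1:1 3:1  a_3=2
q^4  k|4↦f(k): 4:1 2:1 1:1  a_4=3
n=5: 5·1 1·5  f→[1+1]=2
q^6  k|6↦f(k): 1:1 2:1 3:1 6:1  a_6=4
n=7: 7·1 1·7  f→[1+1]=2
q^8  k|8↦f(k): 8:1 4:1 2:1 1:1  a_8=4
[q^9] f(9)=1,f(3)=1,f(1)=1 ⇒ 3

2, 3, 2, 4, 2, 4, 3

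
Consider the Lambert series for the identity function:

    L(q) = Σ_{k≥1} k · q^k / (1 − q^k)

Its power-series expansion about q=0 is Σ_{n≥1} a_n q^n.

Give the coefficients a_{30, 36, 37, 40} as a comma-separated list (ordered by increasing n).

[q^30] f(1)=1,f(2)=2,f(3)=3,f(5)=5,f(6)=6,f(10)=10,f(15)=15,f(30)=30 ⇒ 72
[q^36] f(1)=1,f(2)=2,f(3)=3,f(4)=4,f(6)=6,f(9)=9,f(12)=12,f(18)=18,f(36)=36 ⇒ 91
n=37: 1·37 37·1  f→[1+37]=38
d|40:{40,20,10,8,5,4,2,1}  Σf=40+20+10+8+5+4+2+1=90

72, 91, 38, 90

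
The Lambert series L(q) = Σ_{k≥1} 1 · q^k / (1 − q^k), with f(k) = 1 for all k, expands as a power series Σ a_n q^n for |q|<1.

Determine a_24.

q^24  k|24↦f(k): 24:1 12:1 8:1 6:1 4:1 3:1 2:1 1:1  a_24=8

a_24 = 8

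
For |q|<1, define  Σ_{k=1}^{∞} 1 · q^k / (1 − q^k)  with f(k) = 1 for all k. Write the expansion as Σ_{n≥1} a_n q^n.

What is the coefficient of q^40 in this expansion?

d|40:{40,20,10,8,5,4,2,1}  Σf=1+1+1+1+1+1+1+1=8

a_40 = 8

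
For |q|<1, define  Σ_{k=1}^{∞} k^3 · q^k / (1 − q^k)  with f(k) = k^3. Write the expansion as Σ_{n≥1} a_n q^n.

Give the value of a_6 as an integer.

n=6: 6·1 3·2 2·3 1·6  f→[216+27+8+1]=252

a_6 = 252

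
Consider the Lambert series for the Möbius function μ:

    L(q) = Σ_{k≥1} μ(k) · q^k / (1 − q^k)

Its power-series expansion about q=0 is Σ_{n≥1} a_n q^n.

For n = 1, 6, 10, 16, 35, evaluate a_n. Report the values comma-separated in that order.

1, 0, 0, 0, 0

q^1  k|1↦μ(k): 1:1  a_1=1
[q^6] μ(6)=1,μ(3)=-1,μ(2)=-1,μ(1)=1 ⇒ 0
n=10: 1·10 2·5 5·2 10·1  μ→[1+(-1)+(-1)+1]=0
q^16  k|16↦μ(k): 1:1 2:-1 4:0 8:0 16:0  a_16=0
n=35: 35·1 7·5 5·7 1·35  μ→[1+(-1)+(-1)+1]=0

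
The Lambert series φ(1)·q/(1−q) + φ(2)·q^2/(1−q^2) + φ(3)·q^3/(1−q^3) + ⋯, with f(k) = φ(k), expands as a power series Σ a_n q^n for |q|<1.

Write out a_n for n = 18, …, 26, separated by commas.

q^18  k|18↦φ(k): 1:1 2:1 3:2 6:2 9:6 18:6  a_18=18
n=19: 19·1 1·19  φ→[18+1]=19
[q^20] φ(20)=8,φ(10)=4,φ(5)=4,φ(4)=2,φ(2)=1,φ(1)=1 ⇒ 20
d|21:{1,3,7,21}  Σφ=1+2+6+12=21
[q^22] φ(1)=1,φ(2)=1,φ(11)=10,φ(22)=10 ⇒ 22
n=23: 23·1 1·23  φ→[22+1]=23
n=24: 24·1 12·2 8·3 6·4 4·6 3·8 2·12 1·24  φ→[8+4+4+2+2+2+1+1]=24
n=25: 1·25 5·5 25·1  φ→[1+4+20]=25
[q^26] φ(1)=1,φ(2)=1,φ(13)=12,φ(26)=12 ⇒ 26

18, 19, 20, 21, 22, 23, 24, 25, 26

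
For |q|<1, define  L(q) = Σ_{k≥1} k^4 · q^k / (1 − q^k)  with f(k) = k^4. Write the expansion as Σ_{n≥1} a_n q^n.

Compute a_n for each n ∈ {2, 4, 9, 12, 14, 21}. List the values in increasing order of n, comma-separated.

[q^2] f(2)=16,f(1)=1 ⇒ 17
n=4: 1·4 2·2 4·1  f→[1+16+256]=273
q^9  k|9↦f(k): 1:1 3:81 9:6561  a_9=6643
[q^12] f(12)=20736,f(6)=1296,f(4)=256,f(3)=81,f(2)=16,f(1)=1 ⇒ 22386
n=14: 14·1 7·2 2·7 1·14  f→[38416+2401+16+1]=40834
q^21  k|21↦f(k): 1:1 3:81 7:2401 21:194481  a_21=196964

17, 273, 6643, 22386, 40834, 196964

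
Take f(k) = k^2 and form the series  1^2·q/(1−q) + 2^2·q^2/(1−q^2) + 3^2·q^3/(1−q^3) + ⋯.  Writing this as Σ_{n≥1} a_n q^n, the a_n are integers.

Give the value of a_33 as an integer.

d|33:{1,3,11,33}  Σf=1+9+121+1089=1220

a_33 = 1220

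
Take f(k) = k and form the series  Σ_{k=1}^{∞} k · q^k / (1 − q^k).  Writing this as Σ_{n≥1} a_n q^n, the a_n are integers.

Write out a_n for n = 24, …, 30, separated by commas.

q^24  k|24↦f(k): 1:1 2:2 3:3 4:4 6:6 8:8 12:12 24:24  a_24=60
[q^25] f(25)=25,f(5)=5,f(1)=1 ⇒ 31
n=26: 1·26 2·13 13·2 26·1  f→[1+2+13+26]=42
q^27  k|27↦f(k): 27:27 9:9 3:3 1:1  a_27=40
q^28  k|28↦f(k): 28:28 14:14 7:7 4:4 2:2 1:1  a_28=56
q^29  k|29↦f(k): 29:29 1:1  a_29=30
n=30: 30·1 15·2 10·3 6·5 5·6 3·10 2·15 1·30  f→[30+15+10+6+5+3+2+1]=72

60, 31, 42, 40, 56, 30, 72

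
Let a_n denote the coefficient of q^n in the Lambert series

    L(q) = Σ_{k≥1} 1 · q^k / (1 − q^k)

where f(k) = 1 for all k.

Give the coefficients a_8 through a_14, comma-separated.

[q^8] f(1)=1,f(2)=1,f(4)=1,f(8)=1 ⇒ 4
[q^9] f(9)=1,f(3)=1,f(1)=1 ⇒ 3
q^10  k|10↦f(k): 10:1 5:1 2:1 1:1  a_10=4
q^11  k|11↦f(k): 11:1 1:1  a_11=2
n=12: 12·1 6·2 4·3 3·4 2·6 1·12  f→[1+1+1+1+1+1]=6
d|13:{13,1}  Σf=1+1=2
d|14:{14,7,2,1}  Σf=1+1+1+1=4

4, 3, 4, 2, 6, 2, 4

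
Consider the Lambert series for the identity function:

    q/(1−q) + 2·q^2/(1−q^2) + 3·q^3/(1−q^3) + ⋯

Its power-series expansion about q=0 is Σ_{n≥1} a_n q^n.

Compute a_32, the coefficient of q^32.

d|32:{32,16,8,4,2,1}  Σf=32+16+8+4+2+1=63

a_32 = 63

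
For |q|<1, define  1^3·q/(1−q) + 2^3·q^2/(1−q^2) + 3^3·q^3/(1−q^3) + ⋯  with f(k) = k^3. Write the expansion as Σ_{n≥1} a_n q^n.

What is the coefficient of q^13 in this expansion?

a_13 = 2198

[q^13] f(13)=2197,f(1)=1 ⇒ 2198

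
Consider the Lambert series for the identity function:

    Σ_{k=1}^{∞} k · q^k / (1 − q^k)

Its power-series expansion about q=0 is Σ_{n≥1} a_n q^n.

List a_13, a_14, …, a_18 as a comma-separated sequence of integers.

n=13: 13·1 1·13  f→[13+1]=14
q^14  k|14↦f(k): 14:14 7:7 2:2 1:1  a_14=24
d|15:{1,3,5,15}  Σf=1+3+5+15=24
[q^16] f(1)=1,f(2)=2,f(4)=4,f(8)=8,f(16)=16 ⇒ 31
d|17:{17,1}  Σf=17+1=18
[q^18] f(18)=18,f(9)=9,f(6)=6,f(3)=3,f(2)=2,f(1)=1 ⇒ 39

14, 24, 24, 31, 18, 39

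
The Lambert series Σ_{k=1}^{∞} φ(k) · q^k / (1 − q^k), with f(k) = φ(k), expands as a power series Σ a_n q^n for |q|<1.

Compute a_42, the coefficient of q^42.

q^42  k|42↦φ(k): 42:12 21:12 14:6 7:6 6:2 3:2 2:1 1:1  a_42=42

a_42 = 42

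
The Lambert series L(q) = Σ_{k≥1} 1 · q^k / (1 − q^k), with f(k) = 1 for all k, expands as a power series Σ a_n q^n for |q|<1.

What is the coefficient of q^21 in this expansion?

n=21: 21·1 7·3 3·7 1·21  f→[1+1+1+1]=4

a_21 = 4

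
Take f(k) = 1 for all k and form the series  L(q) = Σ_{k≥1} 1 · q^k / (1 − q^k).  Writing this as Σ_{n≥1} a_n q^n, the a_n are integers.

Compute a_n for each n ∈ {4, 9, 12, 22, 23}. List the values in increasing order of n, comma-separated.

3, 3, 6, 4, 2

d|4:{1,2,4}  Σf=1+1+1=3
n=9: 1·9 3·3 9·1  f→[1+1+1]=3
n=12: 12·1 6·2 4·3 3·4 2·6 1·12  f→[1+1+1+1+1+1]=6
n=22: 1·22 2·11 11·2 22·1  f→[1+1+1+1]=4
[q^23] f(1)=1,f(23)=1 ⇒ 2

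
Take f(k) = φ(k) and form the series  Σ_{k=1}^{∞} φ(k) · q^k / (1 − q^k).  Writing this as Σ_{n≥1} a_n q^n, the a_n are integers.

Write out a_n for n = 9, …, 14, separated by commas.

[q^9] φ(9)=6,φ(3)=2,φ(1)=1 ⇒ 9
d|10:{10,5,2,1}  Σφ=4+4+1+1=10
q^11  k|11↦φ(k): 11:10 1:1  a_11=11
d|12:{12,6,4,3,2,1}  Σφ=4+2+2+2+1+1=12
d|13:{1,13}  Σφ=1+12=13
d|14:{14,7,2,1}  Σφ=6+6+1+1=14

9, 10, 11, 12, 13, 14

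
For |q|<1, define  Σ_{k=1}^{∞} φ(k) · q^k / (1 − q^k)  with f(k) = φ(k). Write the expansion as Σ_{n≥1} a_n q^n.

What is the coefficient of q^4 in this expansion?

n=4: 1·4 2·2 4·1  φ→[1+1+2]=4

a_4 = 4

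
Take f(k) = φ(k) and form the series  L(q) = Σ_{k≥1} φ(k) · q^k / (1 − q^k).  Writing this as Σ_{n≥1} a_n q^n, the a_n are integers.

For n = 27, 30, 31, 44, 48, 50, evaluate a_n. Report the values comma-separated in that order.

d|27:{1,3,9,27}  Σφ=1+2+6+18=27
n=30: 30·1 15·2 10·3 6·5 5·6 3·10 2·15 1·30  φ→[8+8+4+2+4+2+1+1]=30
[q^31] φ(31)=30,φ(1)=1 ⇒ 31
q^44  k|44↦φ(k): 1:1 2:1 4:2 11:10 22:10 44:20  a_44=44
q^48  k|48↦φ(k): 48:16 24:8 16:8 12:4 8:4 6:2 4:2 3:2 2:1 1:1  a_48=48
d|50:{50,25,10,5,2,1}  Σφ=20+20+4+4+1+1=50

27, 30, 31, 44, 48, 50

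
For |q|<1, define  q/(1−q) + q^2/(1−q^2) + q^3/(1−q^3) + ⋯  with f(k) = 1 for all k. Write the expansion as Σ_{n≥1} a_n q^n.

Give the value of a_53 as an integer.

d|53:{1,53}  Σf=1+1=2

a_53 = 2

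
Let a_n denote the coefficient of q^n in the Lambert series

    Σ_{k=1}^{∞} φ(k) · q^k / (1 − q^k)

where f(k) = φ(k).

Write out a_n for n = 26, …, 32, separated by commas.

n=26: 1·26 2·13 13·2 26·1  φ→[1+1+12+12]=26
d|27:{1,3,9,27}  Σφ=1+2+6+18=27
d|28:{28,14,7,4,2,1}  Σφ=12+6+6+2+1+1=28
[q^29] φ(29)=28,φ(1)=1 ⇒ 29
[q^30] φ(1)=1,φ(2)=1,φ(3)=2,φ(5)=4,φ(6)=2,φ(10)=4,φ(15)=8,φ(30)=8 ⇒ 30
q^31  k|31↦φ(k): 1:1 31:30  a_31=31
d|32:{1,2,4,8,16,32}  Σφ=1+1+2+4+8+16=32

26, 27, 28, 29, 30, 31, 32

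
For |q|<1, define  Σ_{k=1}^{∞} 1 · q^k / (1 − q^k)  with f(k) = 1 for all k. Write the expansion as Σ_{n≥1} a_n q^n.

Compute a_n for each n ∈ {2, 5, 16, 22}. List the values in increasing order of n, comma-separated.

n=2: 1·2 2·1  f→[1+1]=2
q^5  k|5↦f(k): 5:1 1:1  a_5=2
[q^16] f(1)=1,f(2)=1,f(4)=1,f(8)=1,f(16)=1 ⇒ 5
q^22  k|22↦f(k): 22:1 11:1 2:1 1:1  a_22=4

2, 2, 5, 4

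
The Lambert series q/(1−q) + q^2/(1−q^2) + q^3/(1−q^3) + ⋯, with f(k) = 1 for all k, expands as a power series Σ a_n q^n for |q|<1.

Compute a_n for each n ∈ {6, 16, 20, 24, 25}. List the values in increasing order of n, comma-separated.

4, 5, 6, 8, 3

d|6:{1,2,3,6}  Σf=1+1+1+1=4
[q^16] f(16)=1,f(8)=1,f(4)=1,f(2)=1,f(1)=1 ⇒ 5
q^20  k|20↦f(k): 1:1 2:1 4:1 5:1 10:1 20:1  a_20=6
[q^24] f(24)=1,f(12)=1,f(8)=1,f(6)=1,f(4)=1,f(3)=1,f(2)=1,f(1)=1 ⇒ 8
d|25:{25,5,1}  Σf=1+1+1=3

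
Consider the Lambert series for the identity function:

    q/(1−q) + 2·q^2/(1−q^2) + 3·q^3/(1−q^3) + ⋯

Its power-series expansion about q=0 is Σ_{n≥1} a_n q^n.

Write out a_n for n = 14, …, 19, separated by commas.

d|14:{1,2,7,14}  Σf=1+2+7+14=24
d|15:{15,5,3,1}  Σf=15+5+3+1=24
q^16  k|16↦f(k): 1:1 2:2 4:4 8:8 16:16  a_16=31
[q^17] f(1)=1,f(17)=17 ⇒ 18
d|18:{1,2,3,6,9,18}  Σf=1+2+3+6+9+18=39
q^19  k|19↦f(k): 19:19 1:1  a_19=20

24, 24, 31, 18, 39, 20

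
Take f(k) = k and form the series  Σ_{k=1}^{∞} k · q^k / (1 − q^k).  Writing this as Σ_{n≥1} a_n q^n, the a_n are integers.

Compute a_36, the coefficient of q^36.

a_36 = 91

q^36  k|36↦f(k): 1:1 2:2 3:3 4:4 6:6 9:9 12:12 18:18 36:36  a_36=91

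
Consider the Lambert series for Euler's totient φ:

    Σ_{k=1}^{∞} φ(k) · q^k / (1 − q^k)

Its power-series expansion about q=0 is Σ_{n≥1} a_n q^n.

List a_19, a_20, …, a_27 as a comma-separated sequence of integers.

[q^19] φ(19)=18,φ(1)=1 ⇒ 19
n=20: 1·20 2·10 4·5 5·4 10·2 20·1  φ→[1+1+2+4+4+8]=20
d|21:{21,7,3,1}  Σφ=12+6+2+1=21
q^22  k|22↦φ(k): 1:1 2:1 11:10 22:10  a_22=22
q^23  k|23↦φ(k): 1:1 23:22  a_23=23
n=24: 1·24 2·12 3·8 4·6 6·4 8·3 12·2 24·1  φ→[1+1+2+2+2+4+4+8]=24
q^25  k|25↦φ(k): 1:1 5:4 25:20  a_25=25
q^26  k|26↦φ(k): 1:1 2:1 13:12 26:12  a_26=26
d|27:{27,9,3,1}  Σφ=18+6+2+1=27

19, 20, 21, 22, 23, 24, 25, 26, 27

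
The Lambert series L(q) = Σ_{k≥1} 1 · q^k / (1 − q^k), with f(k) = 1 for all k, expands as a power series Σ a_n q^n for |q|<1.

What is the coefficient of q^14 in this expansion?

a_14 = 4

[q^14] f(1)=1,f(2)=1,f(7)=1,f(14)=1 ⇒ 4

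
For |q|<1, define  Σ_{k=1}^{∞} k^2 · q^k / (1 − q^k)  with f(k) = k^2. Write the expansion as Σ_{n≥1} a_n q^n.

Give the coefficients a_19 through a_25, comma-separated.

362, 546, 500, 610, 530, 850, 651

q^19  k|19↦f(k): 19:361 1:1  a_19=362
q^20  k|20↦f(k): 20:400 10:100 5:25 4:16 2:4 1:1  a_20=546
q^21  k|21↦f(k): 21:441 7:49 3:9 1:1  a_21=500
q^22  k|22↦f(k): 1:1 2:4 11:121 22:484  a_22=610
d|23:{1,23}  Σf=1+529=530
d|24:{24,12,8,6,4,3,2,1}  Σf=576+144+64+36+16+9+4+1=850
d|25:{25,5,1}  Σf=625+25+1=651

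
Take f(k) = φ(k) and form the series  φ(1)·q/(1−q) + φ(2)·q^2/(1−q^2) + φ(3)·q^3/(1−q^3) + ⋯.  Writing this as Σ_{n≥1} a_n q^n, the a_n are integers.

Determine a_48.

n=48: 48·1 24·2 16·3 12·4 8·6 6·8 4·12 3·16 2·24 1·48  φ→[16+8+8+4+4+2+2+2+1+1]=48

a_48 = 48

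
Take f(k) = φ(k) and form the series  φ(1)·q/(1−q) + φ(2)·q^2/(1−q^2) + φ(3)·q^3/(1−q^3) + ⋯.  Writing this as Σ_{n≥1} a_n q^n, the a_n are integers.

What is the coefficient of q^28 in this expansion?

n=28: 28·1 14·2 7·4 4·7 2·14 1·28  φ→[12+6+6+2+1+1]=28

a_28 = 28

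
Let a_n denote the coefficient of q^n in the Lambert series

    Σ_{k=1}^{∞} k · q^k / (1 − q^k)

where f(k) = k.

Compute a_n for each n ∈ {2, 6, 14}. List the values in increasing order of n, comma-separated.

q^2  k|2↦f(k): 2:2 1:1  a_2=3
d|6:{1,2,3,6}  Σf=1+2+3+6=12
q^14  k|14↦f(k): 14:14 7:7 2:2 1:1  a_14=24

3, 12, 24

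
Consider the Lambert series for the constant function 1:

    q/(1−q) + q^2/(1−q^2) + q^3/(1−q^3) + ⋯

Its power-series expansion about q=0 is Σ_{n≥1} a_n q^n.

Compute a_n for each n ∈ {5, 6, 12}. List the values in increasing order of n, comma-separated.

2, 4, 6

q^5  k|5↦f(k): 5:1 1:1  a_5=2
q^6  k|6↦f(k): 6:1 3:1 2:1 1:1  a_6=4
[q^12] f(1)=1,f(2)=1,f(3)=1,f(4)=1,f(6)=1,f(12)=1 ⇒ 6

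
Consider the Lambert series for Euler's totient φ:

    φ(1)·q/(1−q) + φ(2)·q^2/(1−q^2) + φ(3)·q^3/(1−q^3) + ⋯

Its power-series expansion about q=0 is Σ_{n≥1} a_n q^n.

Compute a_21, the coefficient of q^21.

q^21  k|21↦φ(k): 1:1 3:2 7:6 21:12  a_21=21

a_21 = 21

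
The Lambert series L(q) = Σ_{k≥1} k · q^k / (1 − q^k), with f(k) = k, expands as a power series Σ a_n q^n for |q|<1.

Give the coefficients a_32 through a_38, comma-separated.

d|32:{1,2,4,8,16,32}  Σf=1+2+4+8+16+32=63
q^33  k|33↦f(k): 33:33 11:11 3:3 1:1  a_33=48
d|34:{1,2,17,34}  Σf=1+2+17+34=54
n=35: 1·35 5·7 7·5 35·1  f→[1+5+7+35]=48
d|36:{36,18,12,9,6,4,3,2,1}  Σf=36+18+12+9+6+4+3+2+1=91
n=37: 1·37 37·1  f→[1+37]=38
n=38: 38·1 19·2 2·19 1·38  f→[38+19+2+1]=60

63, 48, 54, 48, 91, 38, 60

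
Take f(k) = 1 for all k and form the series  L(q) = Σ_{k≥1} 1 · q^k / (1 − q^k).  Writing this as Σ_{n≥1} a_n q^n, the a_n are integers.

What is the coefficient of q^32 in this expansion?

n=32: 32·1 16·2 8·4 4·8 2·16 1·32  f→[1+1+1+1+1+1]=6

a_32 = 6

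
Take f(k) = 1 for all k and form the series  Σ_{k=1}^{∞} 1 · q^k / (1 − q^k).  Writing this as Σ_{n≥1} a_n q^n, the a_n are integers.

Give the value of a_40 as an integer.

a_40 = 8

n=40: 40·1 20·2 10·4 8·5 5·8 4·10 2·20 1·40  f→[1+1+1+1+1+1+1+1]=8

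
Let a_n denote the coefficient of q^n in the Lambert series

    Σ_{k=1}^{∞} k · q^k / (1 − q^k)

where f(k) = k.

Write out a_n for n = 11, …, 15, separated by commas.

12, 28, 14, 24, 24

q^11  k|11↦f(k): 11:11 1:1  a_11=12
q^12  k|12↦f(k): 1:1 2:2 3:3 4:4 6:6 12:12  a_12=28
d|13:{13,1}  Σf=13+1=14
[q^14] f(1)=1,f(2)=2,f(7)=7,f(14)=14 ⇒ 24
[q^15] f(15)=15,f(5)=5,f(3)=3,f(1)=1 ⇒ 24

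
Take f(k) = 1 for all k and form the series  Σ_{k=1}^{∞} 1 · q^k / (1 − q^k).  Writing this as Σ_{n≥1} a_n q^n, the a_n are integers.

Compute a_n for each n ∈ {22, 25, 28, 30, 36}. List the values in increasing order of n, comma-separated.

d|22:{22,11,2,1}  Σf=1+1+1+1=4
q^25  k|25↦f(k): 1:1 5:1 25:1  a_25=3
q^28  k|28↦f(k): 28:1 14:1 7:1 4:1 2:1 1:1  a_28=6
n=30: 30·1 15·2 10·3 6·5 5·6 3·10 2·15 1·30  f→[1+1+1+1+1+1+1+1]=8
[q^36] f(1)=1,f(2)=1,f(3)=1,f(4)=1,f(6)=1,f(9)=1,f(12)=1,f(18)=1,f(36)=1 ⇒ 9

4, 3, 6, 8, 9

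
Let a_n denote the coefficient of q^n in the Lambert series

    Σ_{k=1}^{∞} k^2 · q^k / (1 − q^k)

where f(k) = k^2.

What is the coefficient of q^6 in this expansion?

a_6 = 50

[q^6] f(1)=1,f(2)=4,f(3)=9,f(6)=36 ⇒ 50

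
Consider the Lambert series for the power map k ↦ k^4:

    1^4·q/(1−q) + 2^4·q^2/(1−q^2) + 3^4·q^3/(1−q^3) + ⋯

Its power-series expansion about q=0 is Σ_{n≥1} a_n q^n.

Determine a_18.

d|18:{1,2,3,6,9,18}  Σf=1+16+81+1296+6561+104976=112931

a_18 = 112931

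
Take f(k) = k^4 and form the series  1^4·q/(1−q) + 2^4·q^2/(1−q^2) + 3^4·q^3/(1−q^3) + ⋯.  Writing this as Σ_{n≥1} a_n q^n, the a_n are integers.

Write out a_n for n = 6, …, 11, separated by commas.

1394, 2402, 4369, 6643, 10642, 14642

[q^6] f(1)=1,f(2)=16,f(3)=81,f(6)=1296 ⇒ 1394
q^7  k|7↦f(k): 7:2401 1:1  a_7=2402
d|8:{8,4,2,1}  Σf=4096+256+16+1=4369
q^9  k|9↦f(k): 9:6561 3:81 1:1  a_9=6643
q^10  k|10↦f(k): 1:1 2:16 5:625 10:10000  a_10=10642
[q^11] f(1)=1,f(11)=14641 ⇒ 14642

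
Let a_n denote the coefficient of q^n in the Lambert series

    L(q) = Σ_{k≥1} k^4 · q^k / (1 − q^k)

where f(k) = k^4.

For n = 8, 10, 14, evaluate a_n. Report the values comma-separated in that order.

d|8:{1,2,4,8}  Σf=1+16+256+4096=4369
d|10:{10,5,2,1}  Σf=10000+625+16+1=10642
d|14:{1,2,7,14}  Σf=1+16+2401+38416=40834

4369, 10642, 40834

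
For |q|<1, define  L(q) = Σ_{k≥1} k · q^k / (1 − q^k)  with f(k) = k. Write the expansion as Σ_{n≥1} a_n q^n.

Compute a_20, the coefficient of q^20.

a_20 = 42

q^20  k|20↦f(k): 20:20 10:10 5:5 4:4 2:2 1:1  a_20=42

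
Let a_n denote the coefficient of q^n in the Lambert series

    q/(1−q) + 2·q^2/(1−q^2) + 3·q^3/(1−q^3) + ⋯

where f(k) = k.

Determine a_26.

q^26  k|26↦f(k): 26:26 13:13 2:2 1:1  a_26=42

a_26 = 42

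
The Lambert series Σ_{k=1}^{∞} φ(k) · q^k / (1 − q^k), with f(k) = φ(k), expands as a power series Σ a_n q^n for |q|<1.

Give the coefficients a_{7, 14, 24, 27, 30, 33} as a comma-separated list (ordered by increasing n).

d|7:{7,1}  Σφ=6+1=7
q^14  k|14↦φ(k): 14:6 7:6 2:1 1:1  a_14=14
[q^24] φ(24)=8,φ(12)=4,φ(8)=4,φ(6)=2,φ(4)=2,φ(3)=2,φ(2)=1,φ(1)=1 ⇒ 24
n=27: 27·1 9·3 3·9 1·27  φ→[18+6+2+1]=27
[q^30] φ(30)=8,φ(15)=8,φ(10)=4,φ(6)=2,φ(5)=4,φ(3)=2,φ(2)=1,φ(1)=1 ⇒ 30
[q^33] φ(33)=20,φ(11)=10,φ(3)=2,φ(1)=1 ⇒ 33

7, 14, 24, 27, 30, 33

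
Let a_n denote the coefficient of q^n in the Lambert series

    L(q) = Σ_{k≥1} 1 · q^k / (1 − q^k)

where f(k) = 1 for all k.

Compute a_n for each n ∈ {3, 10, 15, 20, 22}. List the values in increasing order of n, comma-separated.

2, 4, 4, 6, 4

d|3:{3,1}  Σf=1+1=2
d|10:{1,2,5,10}  Σf=1+1+1+1=4
d|15:{1,3,5,15}  Σf=1+1+1+1=4
d|20:{20,10,5,4,2,1}  Σf=1+1+1+1+1+1=6
n=22: 1·22 2·11 11·2 22·1  f→[1+1+1+1]=4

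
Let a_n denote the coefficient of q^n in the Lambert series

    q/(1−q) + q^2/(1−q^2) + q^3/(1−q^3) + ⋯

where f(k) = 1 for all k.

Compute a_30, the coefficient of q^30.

q^30  k|30↦f(k): 1:1 2:1 3:1 5:1 6:1 10:1 15:1 30:1  a_30=8

a_30 = 8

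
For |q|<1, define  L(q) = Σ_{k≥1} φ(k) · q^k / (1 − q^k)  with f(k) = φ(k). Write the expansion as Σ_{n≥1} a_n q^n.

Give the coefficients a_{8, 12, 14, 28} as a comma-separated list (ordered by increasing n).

d|8:{8,4,2,1}  Σφ=4+2+1+1=8
n=12: 12·1 6·2 4·3 3·4 2·6 1·12  φ→[4+2+2+2+1+1]=12
d|14:{14,7,2,1}  Σφ=6+6+1+1=14
q^28  k|28↦φ(k): 28:12 14:6 7:6 4:2 2:1 1:1  a_28=28

8, 12, 14, 28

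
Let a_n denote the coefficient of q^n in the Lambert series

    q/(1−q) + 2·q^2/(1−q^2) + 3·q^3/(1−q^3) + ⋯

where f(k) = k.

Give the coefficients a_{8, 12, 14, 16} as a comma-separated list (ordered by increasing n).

d|8:{8,4,2,1}  Σf=8+4+2+1=15
d|12:{1,2,3,4,6,12}  Σf=1+2+3+4+6+12=28
[q^14] f(14)=14,f(7)=7,f(2)=2,f(1)=1 ⇒ 24
n=16: 16·1 8·2 4·4 2·8 1·16  f→[16+8+4+2+1]=31

15, 28, 24, 31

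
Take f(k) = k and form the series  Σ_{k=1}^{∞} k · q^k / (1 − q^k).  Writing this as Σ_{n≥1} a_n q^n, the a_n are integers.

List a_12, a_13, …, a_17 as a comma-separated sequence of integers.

[q^12] f(1)=1,f(2)=2,f(3)=3,f(4)=4,f(6)=6,f(12)=12 ⇒ 28
q^13  k|13↦f(k): 1:1 13:13  a_13=14
n=14: 1·14 2·7 7·2 14·1  f→[1+2+7+14]=24
d|15:{1,3,5,15}  Σf=1+3+5+15=24
q^16  k|16↦f(k): 16:16 8:8 4:4 2:2 1:1  a_16=31
q^17  k|17↦f(k): 17:17 1:1  a_17=18

28, 14, 24, 24, 31, 18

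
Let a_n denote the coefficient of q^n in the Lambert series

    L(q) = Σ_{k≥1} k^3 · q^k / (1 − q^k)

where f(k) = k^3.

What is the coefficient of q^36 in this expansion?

q^36  k|36↦f(k): 1:1 2:8 3:27 4:64 6:216 9:729 12:1728 18:5832 36:46656  a_36=55261

a_36 = 55261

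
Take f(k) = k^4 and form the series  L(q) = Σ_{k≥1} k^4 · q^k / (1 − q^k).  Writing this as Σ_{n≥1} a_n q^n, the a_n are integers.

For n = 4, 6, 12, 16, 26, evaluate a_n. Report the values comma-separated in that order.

273, 1394, 22386, 69905, 485554

d|4:{1,2,4}  Σf=1+16+256=273
q^6  k|6↦f(k): 1:1 2:16 3:81 6:1296  a_6=1394
q^12  k|12↦f(k): 1:1 2:16 3:81 4:256 6:1296 12:20736  a_12=22386
[q^16] f(16)=65536,f(8)=4096,f(4)=256,f(2)=16,f(1)=1 ⇒ 69905
n=26: 26·1 13·2 2·13 1·26  f→[456976+28561+16+1]=485554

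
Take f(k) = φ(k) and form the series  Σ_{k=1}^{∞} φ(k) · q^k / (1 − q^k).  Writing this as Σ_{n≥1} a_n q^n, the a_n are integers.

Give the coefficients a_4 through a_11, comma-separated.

q^4  k|4↦φ(k): 1:1 2:1 4:2  a_4=4
n=5: 5·1 1·5  φ→[4+1]=5
q^6  k|6↦φ(k): 6:2 3:2 2:1 1:1  a_6=6
q^7  k|7↦φ(k): 7:6 1:1  a_7=7
[q^8] φ(1)=1,φ(2)=1,φ(4)=2,φ(8)=4 ⇒ 8
q^9  k|9↦φ(k): 1:1 3:2 9:6  a_9=9
d|10:{1,2,5,10}  Σφ=1+1+4+4=10
d|11:{1,11}  Σφ=1+10=11

4, 5, 6, 7, 8, 9, 10, 11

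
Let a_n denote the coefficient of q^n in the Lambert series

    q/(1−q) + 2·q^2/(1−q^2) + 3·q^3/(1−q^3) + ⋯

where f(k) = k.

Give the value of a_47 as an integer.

d|47:{1,47}  Σf=1+47=48

a_47 = 48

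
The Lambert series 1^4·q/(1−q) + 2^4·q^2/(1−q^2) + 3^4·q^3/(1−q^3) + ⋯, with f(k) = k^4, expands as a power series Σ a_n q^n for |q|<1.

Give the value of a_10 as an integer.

a_10 = 10642

d|10:{10,5,2,1}  Σf=10000+625+16+1=10642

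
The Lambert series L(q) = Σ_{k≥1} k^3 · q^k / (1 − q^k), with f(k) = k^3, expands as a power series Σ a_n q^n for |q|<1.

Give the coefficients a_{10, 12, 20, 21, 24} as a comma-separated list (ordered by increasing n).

1134, 2044, 9198, 9632, 16380

[q^10] f(10)=1000,f(5)=125,f(2)=8,f(1)=1 ⇒ 1134
q^12  k|12↦f(k): 12:1728 6:216 4:64 3:27 2:8 1:1  a_12=2044
d|20:{1,2,4,5,10,20}  Σf=1+8+64+125+1000+8000=9198
[q^21] f(1)=1,f(3)=27,f(7)=343,f(21)=9261 ⇒ 9632
[q^24] f(24)=13824,f(12)=1728,f(8)=512,f(6)=216,f(4)=64,f(3)=27,f(2)=8,f(1)=1 ⇒ 16380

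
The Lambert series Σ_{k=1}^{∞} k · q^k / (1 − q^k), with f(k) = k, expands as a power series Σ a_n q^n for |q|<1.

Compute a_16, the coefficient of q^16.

a_16 = 31

[q^16] f(1)=1,f(2)=2,f(4)=4,f(8)=8,f(16)=16 ⇒ 31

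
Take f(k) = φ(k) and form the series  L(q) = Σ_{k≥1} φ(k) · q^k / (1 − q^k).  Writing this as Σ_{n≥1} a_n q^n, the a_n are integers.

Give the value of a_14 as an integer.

q^14  k|14↦φ(k): 14:6 7:6 2:1 1:1  a_14=14

a_14 = 14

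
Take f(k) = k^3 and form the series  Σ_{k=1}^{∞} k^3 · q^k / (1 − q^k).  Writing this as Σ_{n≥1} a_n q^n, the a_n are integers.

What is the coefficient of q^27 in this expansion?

d|27:{27,9,3,1}  Σf=19683+729+27+1=20440

a_27 = 20440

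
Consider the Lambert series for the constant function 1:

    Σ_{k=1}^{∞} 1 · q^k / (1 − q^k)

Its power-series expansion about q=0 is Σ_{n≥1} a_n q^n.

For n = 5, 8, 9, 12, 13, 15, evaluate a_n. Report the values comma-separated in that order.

2, 4, 3, 6, 2, 4

[q^5] f(5)=1,f(1)=1 ⇒ 2
n=8: 8·1 4·2 2·4 1·8  f→[1+1+1+1]=4
d|9:{9,3,1}  Σf=1+1+1=3
d|12:{1,2,3,4,6,12}  Σf=1+1+1+1+1+1=6
d|13:{1,13}  Σf=1+1=2
[q^15] f(1)=1,f(3)=1,f(5)=1,f(15)=1 ⇒ 4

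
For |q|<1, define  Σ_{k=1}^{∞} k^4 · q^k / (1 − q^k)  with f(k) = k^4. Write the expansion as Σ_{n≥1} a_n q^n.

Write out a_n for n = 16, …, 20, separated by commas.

[q^16] f(1)=1,f(2)=16,f(4)=256,f(8)=4096,f(16)=65536 ⇒ 69905
d|17:{17,1}  Σf=83521+1=83522
q^18  k|18↦f(k): 18:104976 9:6561 6:1296 3:81 2:16 1:1  a_18=112931
[q^19] f(1)=1,f(19)=130321 ⇒ 130322
q^20  k|20↦f(k): 20:160000 10:10000 5:625 4:256 2:16 1:1  a_20=170898

69905, 83522, 112931, 130322, 170898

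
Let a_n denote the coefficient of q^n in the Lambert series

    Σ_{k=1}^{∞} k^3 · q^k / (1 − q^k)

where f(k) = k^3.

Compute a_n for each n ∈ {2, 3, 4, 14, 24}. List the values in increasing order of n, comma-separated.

9, 28, 73, 3096, 16380

d|2:{2,1}  Σf=8+1=9
n=3: 3·1 1·3  f→[27+1]=28
d|4:{4,2,1}  Σf=64+8+1=73
d|14:{14,7,2,1}  Σf=2744+343+8+1=3096
q^24  k|24↦f(k): 1:1 2:8 3:27 4:64 6:216 8:512 12:1728 24:13824  a_24=16380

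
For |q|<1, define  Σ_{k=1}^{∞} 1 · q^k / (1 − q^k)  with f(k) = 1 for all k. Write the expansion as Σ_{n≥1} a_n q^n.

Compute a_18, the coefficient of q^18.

n=18: 1·18 2·9 3·6 6·3 9·2 18·1  f→[1+1+1+1+1+1]=6

a_18 = 6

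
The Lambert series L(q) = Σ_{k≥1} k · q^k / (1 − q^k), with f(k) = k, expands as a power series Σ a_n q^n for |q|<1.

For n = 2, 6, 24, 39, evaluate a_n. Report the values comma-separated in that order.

n=2: 2·1 1·2  f→[2+1]=3
q^6  k|6↦f(k): 6:6 3:3 2:2 1:1  a_6=12
d|24:{1,2,3,4,6,8,12,24}  Σf=1+2+3+4+6+8+12+24=60
q^39  k|39↦f(k): 39:39 13:13 3:3 1:1  a_39=56

3, 12, 60, 56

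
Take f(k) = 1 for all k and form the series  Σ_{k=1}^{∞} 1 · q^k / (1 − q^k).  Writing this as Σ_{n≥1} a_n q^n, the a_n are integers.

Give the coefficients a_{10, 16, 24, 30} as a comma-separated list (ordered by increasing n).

q^10  k|10↦f(k): 1:1 2:1 5:1 10:1  a_10=4
d|16:{1,2,4,8,16}  Σf=1+1+1+1+1=5
[q^24] f(24)=1,f(12)=1,f(8)=1,f(6)=1,f(4)=1,f(3)=1,f(2)=1,f(1)=1 ⇒ 8
[q^30] f(1)=1,f(2)=1,f(3)=1,f(5)=1,f(6)=1,f(10)=1,f(15)=1,f(30)=1 ⇒ 8

4, 5, 8, 8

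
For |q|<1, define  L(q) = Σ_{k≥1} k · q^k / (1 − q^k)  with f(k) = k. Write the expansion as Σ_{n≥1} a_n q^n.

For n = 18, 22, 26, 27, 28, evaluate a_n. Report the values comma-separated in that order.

q^18  k|18↦f(k): 1:1 2:2 3:3 6:6 9:9 18:18  a_18=39
d|22:{1,2,11,22}  Σf=1+2+11+22=36
q^26  k|26↦f(k): 26:26 13:13 2:2 1:1  a_26=42
n=27: 27·1 9·3 3·9 1·27  f→[27+9+3+1]=40
n=28: 1·28 2·14 4·7 7·4 14·2 28·1  f→[1+2+4+7+14+28]=56

39, 36, 42, 40, 56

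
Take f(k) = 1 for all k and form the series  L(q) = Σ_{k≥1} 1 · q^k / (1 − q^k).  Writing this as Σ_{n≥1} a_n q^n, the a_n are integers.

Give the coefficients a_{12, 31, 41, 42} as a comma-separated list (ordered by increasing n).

6, 2, 2, 8

d|12:{12,6,4,3,2,1}  Σf=1+1+1+1+1+1=6
n=31: 1·31 31·1  f→[1+1]=2
d|41:{41,1}  Σf=1+1=2
d|42:{1,2,3,6,7,14,21,42}  Σf=1+1+1+1+1+1+1+1=8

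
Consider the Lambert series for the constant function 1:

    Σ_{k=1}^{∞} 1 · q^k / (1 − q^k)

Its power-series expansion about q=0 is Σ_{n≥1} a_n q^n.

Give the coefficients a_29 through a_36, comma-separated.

2, 8, 2, 6, 4, 4, 4, 9

n=29: 1·29 29·1  f→[1+1]=2
n=30: 1·30 2·15 3·10 5·6 6·5 10·3 15·2 30·1  f→[1+1+1+1+1+1+1+1]=8
q^31  k|31↦f(k): 31:1 1:1  a_31=2
q^32  k|32↦f(k): 1:1 2:1 4:1 8:1 16:1 32:1  a_32=6
[q^33] f(33)=1,f(11)=1,f(3)=1,f(1)=1 ⇒ 4
[q^34] f(34)=1,f(17)=1,f(2)=1,f(1)=1 ⇒ 4
n=35: 1·35 5·7 7·5 35·1  f→[1+1+1+1]=4
n=36: 36·1 18·2 12·3 9·4 6·6 4·9 3·12 2·18 1·36  f→[1+1+1+1+1+1+1+1+1]=9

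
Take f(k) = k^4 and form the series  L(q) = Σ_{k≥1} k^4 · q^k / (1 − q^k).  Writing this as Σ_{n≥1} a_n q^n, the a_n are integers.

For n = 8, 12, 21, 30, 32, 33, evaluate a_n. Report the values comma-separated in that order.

4369, 22386, 196964, 872644, 1118481, 1200644

q^8  k|8↦f(k): 1:1 2:16 4:256 8:4096  a_8=4369
[q^12] f(1)=1,f(2)=16,f(3)=81,f(4)=256,f(6)=1296,f(12)=20736 ⇒ 22386
n=21: 1·21 3·7 7·3 21·1  f→[1+81+2401+194481]=196964
d|30:{1,2,3,5,6,10,15,30}  Σf=1+16+81+625+1296+10000+50625+810000=872644
q^32  k|32↦f(k): 1:1 2:16 4:256 8:4096 16:65536 32:1048576  a_32=1118481
n=33: 33·1 11·3 3·11 1·33  f→[1185921+14641+81+1]=1200644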